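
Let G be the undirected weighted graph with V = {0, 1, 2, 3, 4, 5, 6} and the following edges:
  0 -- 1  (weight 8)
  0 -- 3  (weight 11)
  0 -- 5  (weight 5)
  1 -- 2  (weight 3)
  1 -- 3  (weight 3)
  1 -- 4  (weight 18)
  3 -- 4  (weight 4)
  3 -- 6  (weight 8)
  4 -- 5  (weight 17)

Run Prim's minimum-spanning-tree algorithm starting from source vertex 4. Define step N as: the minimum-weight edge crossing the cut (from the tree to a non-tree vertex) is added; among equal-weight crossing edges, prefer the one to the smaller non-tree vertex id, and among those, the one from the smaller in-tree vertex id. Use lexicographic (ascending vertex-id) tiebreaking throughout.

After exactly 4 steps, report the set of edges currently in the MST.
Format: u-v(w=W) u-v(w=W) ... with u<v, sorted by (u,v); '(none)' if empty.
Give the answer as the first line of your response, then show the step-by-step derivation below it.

0-1(w=8) 1-2(w=3) 1-3(w=3) 3-4(w=4)

step 1: add edge 3-4 (w=4); MST = {3-4(w=4)}
step 2: add edge 1-3 (w=3); MST = {1-3(w=3) 3-4(w=4)}
step 3: add edge 1-2 (w=3); MST = {1-2(w=3) 1-3(w=3) 3-4(w=4)}
step 4: add edge 0-1 (w=8); MST = {0-1(w=8) 1-2(w=3) 1-3(w=3) 3-4(w=4)}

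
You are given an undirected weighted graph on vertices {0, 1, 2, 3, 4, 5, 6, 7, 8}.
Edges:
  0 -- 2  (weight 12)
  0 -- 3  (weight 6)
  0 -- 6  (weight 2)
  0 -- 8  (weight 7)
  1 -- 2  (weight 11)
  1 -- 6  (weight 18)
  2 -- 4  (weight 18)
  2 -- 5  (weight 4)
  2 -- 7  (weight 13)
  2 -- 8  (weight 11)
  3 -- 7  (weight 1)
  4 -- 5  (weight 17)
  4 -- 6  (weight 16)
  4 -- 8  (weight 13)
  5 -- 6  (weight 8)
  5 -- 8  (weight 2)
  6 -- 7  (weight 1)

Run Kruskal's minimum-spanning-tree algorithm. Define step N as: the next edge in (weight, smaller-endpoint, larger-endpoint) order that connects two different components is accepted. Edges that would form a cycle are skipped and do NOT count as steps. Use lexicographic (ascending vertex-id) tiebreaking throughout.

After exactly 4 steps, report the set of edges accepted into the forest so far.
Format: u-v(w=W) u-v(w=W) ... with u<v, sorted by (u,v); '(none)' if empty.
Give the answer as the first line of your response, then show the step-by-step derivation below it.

0-6(w=2) 3-7(w=1) 5-8(w=2) 6-7(w=1)

step 1: add edge 3-7 (w=1); MST = {3-7(w=1)}
step 2: add edge 6-7 (w=1); MST = {3-7(w=1) 6-7(w=1)}
step 3: add edge 0-6 (w=2); MST = {0-6(w=2) 3-7(w=1) 6-7(w=1)}
step 4: add edge 5-8 (w=2); MST = {0-6(w=2) 3-7(w=1) 5-8(w=2) 6-7(w=1)}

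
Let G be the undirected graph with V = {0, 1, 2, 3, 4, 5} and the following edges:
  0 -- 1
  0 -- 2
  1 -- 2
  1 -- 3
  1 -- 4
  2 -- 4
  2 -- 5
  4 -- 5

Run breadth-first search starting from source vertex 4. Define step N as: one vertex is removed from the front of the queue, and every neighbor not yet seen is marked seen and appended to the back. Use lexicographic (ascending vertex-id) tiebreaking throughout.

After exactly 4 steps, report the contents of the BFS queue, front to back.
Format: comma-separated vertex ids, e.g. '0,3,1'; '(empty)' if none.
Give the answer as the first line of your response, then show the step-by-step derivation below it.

0,3

step 1: dequeue 4; queue=[1,2,5]; order=4
step 2: dequeue 1; queue=[2,5,0,3]; order=4,1
step 3: dequeue 2; queue=[5,0,3]; order=4,1,2
step 4: dequeue 5; queue=[0,3]; order=4,1,2,5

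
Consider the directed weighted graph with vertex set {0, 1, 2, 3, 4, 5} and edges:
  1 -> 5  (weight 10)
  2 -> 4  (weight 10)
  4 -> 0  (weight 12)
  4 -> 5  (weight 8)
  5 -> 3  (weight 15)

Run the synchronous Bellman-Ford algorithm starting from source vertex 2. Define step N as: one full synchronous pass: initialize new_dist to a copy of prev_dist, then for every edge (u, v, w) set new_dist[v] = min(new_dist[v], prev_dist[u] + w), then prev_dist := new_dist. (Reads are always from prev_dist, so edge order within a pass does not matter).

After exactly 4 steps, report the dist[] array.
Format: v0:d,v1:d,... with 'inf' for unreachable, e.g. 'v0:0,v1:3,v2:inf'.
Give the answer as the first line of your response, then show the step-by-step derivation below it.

v0:22,v1:inf,v2:0,v3:33,v4:10,v5:18

step 1: dist = v0:inf,v1:inf,v2:0,v3:inf,v4:10,v5:inf
step 2: dist = v0:22,v1:inf,v2:0,v3:inf,v4:10,v5:18
step 3: dist = v0:22,v1:inf,v2:0,v3:33,v4:10,v5:18
step 4: dist = v0:22,v1:inf,v2:0,v3:33,v4:10,v5:18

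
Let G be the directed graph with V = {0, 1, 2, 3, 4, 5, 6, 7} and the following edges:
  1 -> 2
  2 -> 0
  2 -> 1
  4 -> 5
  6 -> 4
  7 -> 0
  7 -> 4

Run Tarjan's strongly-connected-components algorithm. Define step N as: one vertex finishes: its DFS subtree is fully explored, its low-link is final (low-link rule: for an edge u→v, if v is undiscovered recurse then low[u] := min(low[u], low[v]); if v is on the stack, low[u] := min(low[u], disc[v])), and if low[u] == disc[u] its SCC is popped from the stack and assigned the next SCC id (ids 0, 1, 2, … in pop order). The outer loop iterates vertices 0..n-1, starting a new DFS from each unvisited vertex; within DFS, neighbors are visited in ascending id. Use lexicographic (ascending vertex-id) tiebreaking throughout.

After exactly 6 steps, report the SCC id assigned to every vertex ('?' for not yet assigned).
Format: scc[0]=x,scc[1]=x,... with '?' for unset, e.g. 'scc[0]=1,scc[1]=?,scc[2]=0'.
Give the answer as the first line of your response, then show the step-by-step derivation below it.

scc[0]=0,scc[1]=1,scc[2]=1,scc[3]=2,scc[4]=4,scc[5]=3,scc[6]=?,scc[7]=?

step 1: low=(low[0]=0,low[1]=?,low[2]=?,low[3]=?,low[4]=?,low[5]=?,low[6]=?,low[7]=?); scc=(scc[0]=0,scc[1]=?,scc[2]=?,scc[3]=?,scc[4]=?,scc[5]=?,scc[6]=?,scc[7]=?)
step 2: low=(low[0]=0,low[1]=1,low[2]=1,low[3]=?,low[4]=?,low[5]=?,low[6]=?,low[7]=?); scc=(scc[0]=0,scc[1]=?,scc[2]=?,scc[3]=?,scc[4]=?,scc[5]=?,scc[6]=?,scc[7]=?)
step 3: low=(low[0]=0,low[1]=1,low[2]=1,low[3]=?,low[4]=?,low[5]=?,low[6]=?,low[7]=?); scc=(scc[0]=0,scc[1]=1,scc[2]=1,scc[3]=?,scc[4]=?,scc[5]=?,scc[6]=?,scc[7]=?)
step 4: low=(low[0]=0,low[1]=1,low[2]=1,low[3]=3,low[4]=?,low[5]=?,low[6]=?,low[7]=?); scc=(scc[0]=0,scc[1]=1,scc[2]=1,scc[3]=2,scc[4]=?,scc[5]=?,scc[6]=?,scc[7]=?)
step 5: low=(low[0]=0,low[1]=1,low[2]=1,low[3]=3,low[4]=4,low[5]=5,low[6]=?,low[7]=?); scc=(scc[0]=0,scc[1]=1,scc[2]=1,scc[3]=2,scc[4]=?,scc[5]=3,scc[6]=?,scc[7]=?)
step 6: low=(low[0]=0,low[1]=1,low[2]=1,low[3]=3,low[4]=4,low[5]=5,low[6]=?,low[7]=?); scc=(scc[0]=0,scc[1]=1,scc[2]=1,scc[3]=2,scc[4]=4,scc[5]=3,scc[6]=?,scc[7]=?)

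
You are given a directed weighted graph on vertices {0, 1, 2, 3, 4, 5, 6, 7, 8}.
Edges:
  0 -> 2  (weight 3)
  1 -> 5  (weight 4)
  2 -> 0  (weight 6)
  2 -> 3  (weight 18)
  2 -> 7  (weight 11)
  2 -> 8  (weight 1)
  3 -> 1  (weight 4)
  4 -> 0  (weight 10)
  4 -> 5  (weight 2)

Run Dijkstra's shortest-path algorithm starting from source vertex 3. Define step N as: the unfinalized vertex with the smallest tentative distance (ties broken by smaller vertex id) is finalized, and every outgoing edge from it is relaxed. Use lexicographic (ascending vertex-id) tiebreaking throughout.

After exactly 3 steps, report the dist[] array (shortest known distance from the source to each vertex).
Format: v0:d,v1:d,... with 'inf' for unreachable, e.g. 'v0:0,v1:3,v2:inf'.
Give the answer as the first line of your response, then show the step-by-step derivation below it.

v0:inf,v1:4,v2:inf,v3:0,v4:inf,v5:8,v6:inf,v7:inf,v8:inf

step 1: dist = v0:inf,v1:4,v2:inf,v3:0,v4:inf,v5:inf,v6:inf,v7:inf,v8:inf
step 2: dist = v0:inf,v1:4,v2:inf,v3:0,v4:inf,v5:8,v6:inf,v7:inf,v8:inf
step 3: dist = v0:inf,v1:4,v2:inf,v3:0,v4:inf,v5:8,v6:inf,v7:inf,v8:inf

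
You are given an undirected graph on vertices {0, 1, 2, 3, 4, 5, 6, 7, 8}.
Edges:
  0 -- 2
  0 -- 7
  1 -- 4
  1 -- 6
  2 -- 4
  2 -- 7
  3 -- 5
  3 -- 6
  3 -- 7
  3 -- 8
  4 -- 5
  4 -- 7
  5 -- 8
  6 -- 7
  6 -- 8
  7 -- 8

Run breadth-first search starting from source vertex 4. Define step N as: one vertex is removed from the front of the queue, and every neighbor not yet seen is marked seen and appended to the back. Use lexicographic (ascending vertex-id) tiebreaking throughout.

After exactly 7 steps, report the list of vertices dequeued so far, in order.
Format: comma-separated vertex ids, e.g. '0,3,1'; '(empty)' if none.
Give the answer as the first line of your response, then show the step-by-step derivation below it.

4,1,2,5,7,6,0

step 1: dequeue 4; queue=[1,2,5,7]; order=4
step 2: dequeue 1; queue=[2,5,7,6]; order=4,1
step 3: dequeue 2; queue=[5,7,6,0]; order=4,1,2
step 4: dequeue 5; queue=[7,6,0,3,8]; order=4,1,2,5
step 5: dequeue 7; queue=[6,0,3,8]; order=4,1,2,5,7
step 6: dequeue 6; queue=[0,3,8]; order=4,1,2,5,7,6
step 7: dequeue 0; queue=[3,8]; order=4,1,2,5,7,6,0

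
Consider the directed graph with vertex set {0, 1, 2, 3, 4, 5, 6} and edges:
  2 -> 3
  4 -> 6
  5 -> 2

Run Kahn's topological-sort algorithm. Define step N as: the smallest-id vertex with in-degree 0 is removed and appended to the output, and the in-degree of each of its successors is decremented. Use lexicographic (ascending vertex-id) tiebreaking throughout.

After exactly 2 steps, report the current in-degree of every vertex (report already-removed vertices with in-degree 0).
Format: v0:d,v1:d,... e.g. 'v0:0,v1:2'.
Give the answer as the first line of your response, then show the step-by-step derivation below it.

v0:0,v1:0,v2:1,v3:1,v4:0,v5:0,v6:1

step 1: output 0; order=[0]; indeg=(0,0,1,1,0,0,1)
step 2: output 1; order=[0,1]; indeg=(0,0,1,1,0,0,1)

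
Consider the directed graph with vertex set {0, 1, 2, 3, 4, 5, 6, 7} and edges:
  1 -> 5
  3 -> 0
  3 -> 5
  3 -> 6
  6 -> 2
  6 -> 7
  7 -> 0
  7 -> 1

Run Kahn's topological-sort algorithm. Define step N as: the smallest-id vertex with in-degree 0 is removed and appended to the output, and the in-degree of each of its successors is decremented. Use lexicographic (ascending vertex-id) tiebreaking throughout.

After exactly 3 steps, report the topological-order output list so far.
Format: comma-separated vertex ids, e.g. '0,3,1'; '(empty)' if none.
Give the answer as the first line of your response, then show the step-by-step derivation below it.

3,4,6

step 1: output 3; order=[3]; indeg=(1,1,1,0,0,1,0,1)
step 2: output 4; order=[3,4]; indeg=(1,1,1,0,0,1,0,1)
step 3: output 6; order=[3,4,6]; indeg=(1,1,0,0,0,1,0,0)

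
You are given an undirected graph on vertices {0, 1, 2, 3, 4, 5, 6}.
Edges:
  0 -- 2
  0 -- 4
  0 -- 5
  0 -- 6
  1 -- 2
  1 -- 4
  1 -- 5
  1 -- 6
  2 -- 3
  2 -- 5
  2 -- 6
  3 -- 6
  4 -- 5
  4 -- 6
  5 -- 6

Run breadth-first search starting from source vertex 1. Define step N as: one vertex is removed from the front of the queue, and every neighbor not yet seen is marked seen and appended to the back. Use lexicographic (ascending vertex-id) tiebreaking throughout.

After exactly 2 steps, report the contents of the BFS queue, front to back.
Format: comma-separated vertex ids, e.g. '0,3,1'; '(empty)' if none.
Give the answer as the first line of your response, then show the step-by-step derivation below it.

4,5,6,0,3

step 1: dequeue 1; queue=[2,4,5,6]; order=1
step 2: dequeue 2; queue=[4,5,6,0,3]; order=1,2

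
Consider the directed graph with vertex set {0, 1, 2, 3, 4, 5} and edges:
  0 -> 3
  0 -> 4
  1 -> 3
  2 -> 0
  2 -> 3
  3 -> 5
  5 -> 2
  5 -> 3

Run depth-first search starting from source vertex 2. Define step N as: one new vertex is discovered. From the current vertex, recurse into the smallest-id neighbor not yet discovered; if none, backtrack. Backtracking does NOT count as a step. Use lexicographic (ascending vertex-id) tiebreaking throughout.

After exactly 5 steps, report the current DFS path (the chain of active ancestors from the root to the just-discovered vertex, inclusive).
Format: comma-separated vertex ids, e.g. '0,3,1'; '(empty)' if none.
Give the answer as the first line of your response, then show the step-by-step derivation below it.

2,0,4

step 1: discover 2; path=2; order=2
step 2: discover 0; path=2>0; order=2,0
step 3: discover 3; path=2>0>3; order=2,0,3
step 4: discover 5; path=2>0>3>5; order=2,0,3,5
step 5: discover 4; path=2>0>4; order=2,0,3,5,4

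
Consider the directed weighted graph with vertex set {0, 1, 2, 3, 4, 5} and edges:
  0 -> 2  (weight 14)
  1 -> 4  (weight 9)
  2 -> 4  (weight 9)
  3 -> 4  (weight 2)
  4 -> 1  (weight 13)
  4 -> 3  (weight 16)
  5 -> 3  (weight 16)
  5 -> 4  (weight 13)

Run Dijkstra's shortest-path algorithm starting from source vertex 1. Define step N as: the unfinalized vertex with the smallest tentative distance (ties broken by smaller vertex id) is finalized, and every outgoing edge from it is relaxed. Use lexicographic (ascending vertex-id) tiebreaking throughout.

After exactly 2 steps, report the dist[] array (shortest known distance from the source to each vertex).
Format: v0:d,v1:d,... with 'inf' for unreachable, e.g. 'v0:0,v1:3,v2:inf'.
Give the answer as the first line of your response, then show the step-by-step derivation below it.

v0:inf,v1:0,v2:inf,v3:25,v4:9,v5:inf

step 1: dist = v0:inf,v1:0,v2:inf,v3:inf,v4:9,v5:inf
step 2: dist = v0:inf,v1:0,v2:inf,v3:25,v4:9,v5:inf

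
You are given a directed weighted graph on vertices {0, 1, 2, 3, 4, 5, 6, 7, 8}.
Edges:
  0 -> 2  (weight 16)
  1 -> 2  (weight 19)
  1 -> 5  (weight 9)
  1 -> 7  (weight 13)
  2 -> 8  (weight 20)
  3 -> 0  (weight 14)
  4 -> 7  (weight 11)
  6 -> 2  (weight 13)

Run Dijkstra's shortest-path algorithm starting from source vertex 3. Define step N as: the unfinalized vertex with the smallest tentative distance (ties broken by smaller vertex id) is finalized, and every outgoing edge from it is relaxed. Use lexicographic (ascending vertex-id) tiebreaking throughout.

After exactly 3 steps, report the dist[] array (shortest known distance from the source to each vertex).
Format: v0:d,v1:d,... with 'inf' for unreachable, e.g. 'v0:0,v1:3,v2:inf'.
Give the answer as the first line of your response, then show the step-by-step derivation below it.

v0:14,v1:inf,v2:30,v3:0,v4:inf,v5:inf,v6:inf,v7:inf,v8:50

step 1: dist = v0:14,v1:inf,v2:inf,v3:0,v4:inf,v5:inf,v6:inf,v7:inf,v8:inf
step 2: dist = v0:14,v1:inf,v2:30,v3:0,v4:inf,v5:inf,v6:inf,v7:inf,v8:inf
step 3: dist = v0:14,v1:inf,v2:30,v3:0,v4:inf,v5:inf,v6:inf,v7:inf,v8:50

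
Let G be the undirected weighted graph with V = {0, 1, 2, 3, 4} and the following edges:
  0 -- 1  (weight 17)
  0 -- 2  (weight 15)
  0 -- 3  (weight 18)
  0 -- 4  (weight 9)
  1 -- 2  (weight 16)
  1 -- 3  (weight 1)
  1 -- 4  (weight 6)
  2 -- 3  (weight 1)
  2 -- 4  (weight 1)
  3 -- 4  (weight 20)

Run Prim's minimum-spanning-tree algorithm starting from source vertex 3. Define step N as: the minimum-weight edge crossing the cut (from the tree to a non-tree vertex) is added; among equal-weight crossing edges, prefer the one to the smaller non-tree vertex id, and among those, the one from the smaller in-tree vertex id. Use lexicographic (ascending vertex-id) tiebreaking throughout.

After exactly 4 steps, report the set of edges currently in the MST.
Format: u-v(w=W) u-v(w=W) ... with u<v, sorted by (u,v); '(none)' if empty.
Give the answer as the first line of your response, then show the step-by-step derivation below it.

0-4(w=9) 1-3(w=1) 2-3(w=1) 2-4(w=1)

step 1: add edge 1-3 (w=1); MST = {1-3(w=1)}
step 2: add edge 2-3 (w=1); MST = {1-3(w=1) 2-3(w=1)}
step 3: add edge 2-4 (w=1); MST = {1-3(w=1) 2-3(w=1) 2-4(w=1)}
step 4: add edge 0-4 (w=9); MST = {0-4(w=9) 1-3(w=1) 2-3(w=1) 2-4(w=1)}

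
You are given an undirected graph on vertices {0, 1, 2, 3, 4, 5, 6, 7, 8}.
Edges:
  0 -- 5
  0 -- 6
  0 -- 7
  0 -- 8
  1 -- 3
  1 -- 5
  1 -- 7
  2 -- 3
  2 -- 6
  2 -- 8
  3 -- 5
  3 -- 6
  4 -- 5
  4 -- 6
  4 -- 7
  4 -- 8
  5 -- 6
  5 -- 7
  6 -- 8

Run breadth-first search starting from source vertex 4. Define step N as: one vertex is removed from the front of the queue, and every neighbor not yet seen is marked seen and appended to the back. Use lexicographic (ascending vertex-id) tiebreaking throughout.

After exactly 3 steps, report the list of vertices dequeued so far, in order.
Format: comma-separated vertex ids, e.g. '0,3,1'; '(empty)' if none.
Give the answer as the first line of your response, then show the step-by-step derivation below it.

4,5,6

step 1: dequeue 4; queue=[5,6,7,8]; order=4
step 2: dequeue 5; queue=[6,7,8,0,1,3]; order=4,5
step 3: dequeue 6; queue=[7,8,0,1,3,2]; order=4,5,6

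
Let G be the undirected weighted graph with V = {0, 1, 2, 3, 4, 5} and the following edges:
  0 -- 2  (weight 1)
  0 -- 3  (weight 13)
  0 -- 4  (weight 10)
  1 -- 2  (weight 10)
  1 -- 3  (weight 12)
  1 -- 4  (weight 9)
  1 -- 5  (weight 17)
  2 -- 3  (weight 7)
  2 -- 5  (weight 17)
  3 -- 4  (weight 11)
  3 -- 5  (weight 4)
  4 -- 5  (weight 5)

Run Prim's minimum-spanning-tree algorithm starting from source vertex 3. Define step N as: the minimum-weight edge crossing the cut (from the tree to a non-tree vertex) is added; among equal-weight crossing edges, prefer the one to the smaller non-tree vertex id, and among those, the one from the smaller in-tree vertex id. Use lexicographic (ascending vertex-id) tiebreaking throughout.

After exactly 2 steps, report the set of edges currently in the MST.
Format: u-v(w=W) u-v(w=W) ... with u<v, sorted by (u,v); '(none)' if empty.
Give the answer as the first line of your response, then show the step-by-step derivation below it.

3-5(w=4) 4-5(w=5)

step 1: add edge 3-5 (w=4); MST = {3-5(w=4)}
step 2: add edge 4-5 (w=5); MST = {3-5(w=4) 4-5(w=5)}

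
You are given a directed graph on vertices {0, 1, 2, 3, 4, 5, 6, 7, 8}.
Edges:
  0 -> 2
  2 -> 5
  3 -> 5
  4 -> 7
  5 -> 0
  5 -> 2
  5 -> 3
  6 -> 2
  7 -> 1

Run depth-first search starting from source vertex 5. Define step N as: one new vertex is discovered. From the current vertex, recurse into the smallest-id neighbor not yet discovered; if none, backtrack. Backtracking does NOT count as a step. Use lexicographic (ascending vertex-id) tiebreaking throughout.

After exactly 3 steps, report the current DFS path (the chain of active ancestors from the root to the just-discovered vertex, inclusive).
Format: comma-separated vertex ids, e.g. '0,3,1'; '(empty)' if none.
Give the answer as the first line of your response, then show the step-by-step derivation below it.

5,0,2

step 1: discover 5; path=5; order=5
step 2: discover 0; path=5>0; order=5,0
step 3: discover 2; path=5>0>2; order=5,0,2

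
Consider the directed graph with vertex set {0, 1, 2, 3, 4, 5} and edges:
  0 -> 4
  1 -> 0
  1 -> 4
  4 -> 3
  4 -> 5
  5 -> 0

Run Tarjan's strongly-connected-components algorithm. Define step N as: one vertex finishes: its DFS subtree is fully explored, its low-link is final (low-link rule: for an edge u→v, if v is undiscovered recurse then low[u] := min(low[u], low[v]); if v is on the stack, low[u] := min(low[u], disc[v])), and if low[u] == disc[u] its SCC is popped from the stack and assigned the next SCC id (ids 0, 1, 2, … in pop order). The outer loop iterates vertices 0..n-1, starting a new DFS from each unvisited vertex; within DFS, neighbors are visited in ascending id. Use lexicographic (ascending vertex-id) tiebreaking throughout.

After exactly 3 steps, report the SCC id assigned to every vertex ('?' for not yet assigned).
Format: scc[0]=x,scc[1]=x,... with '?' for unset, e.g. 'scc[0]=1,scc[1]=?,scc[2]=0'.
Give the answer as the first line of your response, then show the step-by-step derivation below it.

scc[0]=?,scc[1]=?,scc[2]=?,scc[3]=0,scc[4]=?,scc[5]=?

step 1: low=(low[0]=0,low[1]=?,low[2]=?,low[3]=2,low[4]=1,low[5]=?); scc=(scc[0]=?,scc[1]=?,scc[2]=?,scc[3]=0,scc[4]=?,scc[5]=?)
step 2: low=(low[0]=0,low[1]=?,low[2]=?,low[3]=2,low[4]=1,low[5]=0); scc=(scc[0]=?,scc[1]=?,scc[2]=?,scc[3]=0,scc[4]=?,scc[5]=?)
step 3: low=(low[0]=0,low[1]=?,low[2]=?,low[3]=2,low[4]=0,low[5]=0); scc=(scc[0]=?,scc[1]=?,scc[2]=?,scc[3]=0,scc[4]=?,scc[5]=?)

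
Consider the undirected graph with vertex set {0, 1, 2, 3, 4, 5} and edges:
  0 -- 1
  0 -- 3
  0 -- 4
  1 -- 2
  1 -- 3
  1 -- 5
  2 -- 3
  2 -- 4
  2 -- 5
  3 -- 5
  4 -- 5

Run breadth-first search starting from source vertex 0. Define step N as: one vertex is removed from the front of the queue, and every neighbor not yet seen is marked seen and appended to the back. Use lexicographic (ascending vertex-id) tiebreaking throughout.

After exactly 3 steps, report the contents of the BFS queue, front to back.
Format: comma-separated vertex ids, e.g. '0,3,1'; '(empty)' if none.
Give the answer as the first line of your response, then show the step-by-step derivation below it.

4,2,5

step 1: dequeue 0; queue=[1,3,4]; order=0
step 2: dequeue 1; queue=[3,4,2,5]; order=0,1
step 3: dequeue 3; queue=[4,2,5]; order=0,1,3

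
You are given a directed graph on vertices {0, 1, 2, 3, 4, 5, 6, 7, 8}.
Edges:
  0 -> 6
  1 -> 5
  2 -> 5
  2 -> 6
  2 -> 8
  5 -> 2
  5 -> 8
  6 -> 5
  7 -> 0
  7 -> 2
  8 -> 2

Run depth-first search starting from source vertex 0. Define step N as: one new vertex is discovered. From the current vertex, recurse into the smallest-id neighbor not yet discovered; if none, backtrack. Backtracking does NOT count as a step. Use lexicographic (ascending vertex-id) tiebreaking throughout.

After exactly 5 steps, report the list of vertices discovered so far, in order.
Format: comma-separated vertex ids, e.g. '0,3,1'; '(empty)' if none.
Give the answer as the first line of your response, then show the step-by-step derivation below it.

0,6,5,2,8

step 1: discover 0; path=0; order=0
step 2: discover 6; path=0>6; order=0,6
step 3: discover 5; path=0>6>5; order=0,6,5
step 4: discover 2; path=0>6>5>2; order=0,6,5,2
step 5: discover 8; path=0>6>5>2>8; order=0,6,5,2,8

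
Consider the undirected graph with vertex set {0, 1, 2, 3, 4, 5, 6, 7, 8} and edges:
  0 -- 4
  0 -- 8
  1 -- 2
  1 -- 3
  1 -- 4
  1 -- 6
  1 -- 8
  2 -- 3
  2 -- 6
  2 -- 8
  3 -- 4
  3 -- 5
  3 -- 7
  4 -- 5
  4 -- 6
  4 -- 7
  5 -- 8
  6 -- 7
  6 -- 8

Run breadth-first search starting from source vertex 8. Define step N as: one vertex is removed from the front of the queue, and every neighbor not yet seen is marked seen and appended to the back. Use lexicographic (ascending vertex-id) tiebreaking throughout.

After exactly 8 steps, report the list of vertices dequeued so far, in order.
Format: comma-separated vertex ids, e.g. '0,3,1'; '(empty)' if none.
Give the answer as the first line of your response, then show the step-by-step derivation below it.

8,0,1,2,5,6,4,3

step 1: dequeue 8; queue=[0,1,2,5,6]; order=8
step 2: dequeue 0; queue=[1,2,5,6,4]; order=8,0
step 3: dequeue 1; queue=[2,5,6,4,3]; order=8,0,1
step 4: dequeue 2; queue=[5,6,4,3]; order=8,0,1,2
step 5: dequeue 5; queue=[6,4,3]; order=8,0,1,2,5
step 6: dequeue 6; queue=[4,3,7]; order=8,0,1,2,5,6
step 7: dequeue 4; queue=[3,7]; order=8,0,1,2,5,6,4
step 8: dequeue 3; queue=[7]; order=8,0,1,2,5,6,4,3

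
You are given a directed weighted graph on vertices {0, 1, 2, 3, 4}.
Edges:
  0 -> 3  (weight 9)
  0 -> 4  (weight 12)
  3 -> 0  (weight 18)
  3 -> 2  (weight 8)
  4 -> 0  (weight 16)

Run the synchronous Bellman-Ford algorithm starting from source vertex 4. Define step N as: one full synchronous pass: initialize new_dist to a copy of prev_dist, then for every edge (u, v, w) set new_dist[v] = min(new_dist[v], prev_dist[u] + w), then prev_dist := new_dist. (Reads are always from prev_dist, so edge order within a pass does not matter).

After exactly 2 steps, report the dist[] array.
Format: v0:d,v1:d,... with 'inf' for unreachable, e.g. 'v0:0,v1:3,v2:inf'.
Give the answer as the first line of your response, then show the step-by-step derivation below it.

v0:16,v1:inf,v2:inf,v3:25,v4:0

step 1: dist = v0:16,v1:inf,v2:inf,v3:inf,v4:0
step 2: dist = v0:16,v1:inf,v2:inf,v3:25,v4:0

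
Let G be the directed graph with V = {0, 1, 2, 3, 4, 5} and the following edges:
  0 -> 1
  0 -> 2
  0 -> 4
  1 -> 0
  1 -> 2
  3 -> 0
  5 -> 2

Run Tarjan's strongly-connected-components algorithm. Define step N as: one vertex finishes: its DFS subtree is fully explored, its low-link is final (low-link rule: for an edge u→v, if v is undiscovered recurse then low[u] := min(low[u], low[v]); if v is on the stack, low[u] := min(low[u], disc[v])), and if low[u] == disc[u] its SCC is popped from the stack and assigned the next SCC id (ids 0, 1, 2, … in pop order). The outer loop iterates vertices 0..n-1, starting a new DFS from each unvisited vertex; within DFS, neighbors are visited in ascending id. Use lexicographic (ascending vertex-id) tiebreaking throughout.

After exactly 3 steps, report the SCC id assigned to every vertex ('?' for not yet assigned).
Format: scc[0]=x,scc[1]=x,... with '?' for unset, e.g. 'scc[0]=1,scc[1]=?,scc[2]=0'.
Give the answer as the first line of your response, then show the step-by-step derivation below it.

scc[0]=?,scc[1]=?,scc[2]=0,scc[3]=?,scc[4]=1,scc[5]=?

step 1: low=(low[0]=0,low[1]=0,low[2]=2,low[3]=?,low[4]=?,low[5]=?); scc=(scc[0]=?,scc[1]=?,scc[2]=0,scc[3]=?,scc[4]=?,scc[5]=?)
step 2: low=(low[0]=0,low[1]=0,low[2]=2,low[3]=?,low[4]=?,low[5]=?); scc=(scc[0]=?,scc[1]=?,scc[2]=0,scc[3]=?,scc[4]=?,scc[5]=?)
step 3: low=(low[0]=0,low[1]=0,low[2]=2,low[3]=?,low[4]=3,low[5]=?); scc=(scc[0]=?,scc[1]=?,scc[2]=0,scc[3]=?,scc[4]=1,scc[5]=?)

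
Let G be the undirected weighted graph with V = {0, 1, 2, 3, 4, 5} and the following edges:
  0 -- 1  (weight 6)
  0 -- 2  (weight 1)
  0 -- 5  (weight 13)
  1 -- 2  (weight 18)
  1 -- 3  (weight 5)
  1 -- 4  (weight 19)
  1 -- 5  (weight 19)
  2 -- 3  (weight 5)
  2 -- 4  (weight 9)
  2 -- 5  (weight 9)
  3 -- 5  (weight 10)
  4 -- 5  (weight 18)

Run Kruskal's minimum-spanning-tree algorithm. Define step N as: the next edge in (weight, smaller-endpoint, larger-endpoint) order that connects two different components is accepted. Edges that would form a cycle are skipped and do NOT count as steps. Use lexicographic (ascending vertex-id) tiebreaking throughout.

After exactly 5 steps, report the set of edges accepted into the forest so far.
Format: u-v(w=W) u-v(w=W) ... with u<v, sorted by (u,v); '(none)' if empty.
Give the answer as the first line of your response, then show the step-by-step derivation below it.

0-2(w=1) 1-3(w=5) 2-3(w=5) 2-4(w=9) 2-5(w=9)

step 1: add edge 0-2 (w=1); MST = {0-2(w=1)}
step 2: add edge 1-3 (w=5); MST = {0-2(w=1) 1-3(w=5)}
step 3: add edge 2-3 (w=5); MST = {0-2(w=1) 1-3(w=5) 2-3(w=5)}
step 4: add edge 2-4 (w=9); MST = {0-2(w=1) 1-3(w=5) 2-3(w=5) 2-4(w=9)}
step 5: add edge 2-5 (w=9); MST = {0-2(w=1) 1-3(w=5) 2-3(w=5) 2-4(w=9) 2-5(w=9)}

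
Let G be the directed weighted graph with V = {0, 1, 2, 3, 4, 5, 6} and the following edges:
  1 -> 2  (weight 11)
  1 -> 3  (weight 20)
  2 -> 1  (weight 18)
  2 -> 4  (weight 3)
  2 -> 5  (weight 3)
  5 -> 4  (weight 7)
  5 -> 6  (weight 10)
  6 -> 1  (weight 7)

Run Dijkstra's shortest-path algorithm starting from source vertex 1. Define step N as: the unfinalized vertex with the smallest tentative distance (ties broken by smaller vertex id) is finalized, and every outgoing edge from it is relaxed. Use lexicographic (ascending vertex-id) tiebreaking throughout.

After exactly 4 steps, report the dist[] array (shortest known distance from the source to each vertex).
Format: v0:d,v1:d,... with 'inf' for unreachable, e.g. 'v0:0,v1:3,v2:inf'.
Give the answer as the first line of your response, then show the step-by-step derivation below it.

v0:inf,v1:0,v2:11,v3:20,v4:14,v5:14,v6:24

step 1: dist = v0:inf,v1:0,v2:11,v3:20,v4:inf,v5:inf,v6:inf
step 2: dist = v0:inf,v1:0,v2:11,v3:20,v4:14,v5:14,v6:inf
step 3: dist = v0:inf,v1:0,v2:11,v3:20,v4:14,v5:14,v6:inf
step 4: dist = v0:inf,v1:0,v2:11,v3:20,v4:14,v5:14,v6:24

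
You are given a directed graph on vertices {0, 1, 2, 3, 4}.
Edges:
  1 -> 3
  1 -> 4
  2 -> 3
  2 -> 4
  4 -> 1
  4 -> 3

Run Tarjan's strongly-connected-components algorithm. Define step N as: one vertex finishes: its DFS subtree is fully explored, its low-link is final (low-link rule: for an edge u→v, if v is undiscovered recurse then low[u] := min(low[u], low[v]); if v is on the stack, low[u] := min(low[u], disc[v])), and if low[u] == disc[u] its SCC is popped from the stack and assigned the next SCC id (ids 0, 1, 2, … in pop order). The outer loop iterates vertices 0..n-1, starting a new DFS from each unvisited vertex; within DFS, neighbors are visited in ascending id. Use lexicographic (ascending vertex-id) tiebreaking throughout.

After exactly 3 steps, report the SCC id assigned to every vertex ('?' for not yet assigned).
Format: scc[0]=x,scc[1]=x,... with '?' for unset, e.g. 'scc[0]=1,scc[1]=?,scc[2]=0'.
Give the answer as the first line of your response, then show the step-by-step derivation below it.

scc[0]=0,scc[1]=?,scc[2]=?,scc[3]=1,scc[4]=?

step 1: low=(low[0]=0,low[1]=?,low[2]=?,low[3]=?,low[4]=?); scc=(scc[0]=0,scc[1]=?,scc[2]=?,scc[3]=?,scc[4]=?)
step 2: low=(low[0]=0,low[1]=1,low[2]=?,low[3]=2,low[4]=?); scc=(scc[0]=0,scc[1]=?,scc[2]=?,scc[3]=1,scc[4]=?)
step 3: low=(low[0]=0,low[1]=1,low[2]=?,low[3]=2,low[4]=1); scc=(scc[0]=0,scc[1]=?,scc[2]=?,scc[3]=1,scc[4]=?)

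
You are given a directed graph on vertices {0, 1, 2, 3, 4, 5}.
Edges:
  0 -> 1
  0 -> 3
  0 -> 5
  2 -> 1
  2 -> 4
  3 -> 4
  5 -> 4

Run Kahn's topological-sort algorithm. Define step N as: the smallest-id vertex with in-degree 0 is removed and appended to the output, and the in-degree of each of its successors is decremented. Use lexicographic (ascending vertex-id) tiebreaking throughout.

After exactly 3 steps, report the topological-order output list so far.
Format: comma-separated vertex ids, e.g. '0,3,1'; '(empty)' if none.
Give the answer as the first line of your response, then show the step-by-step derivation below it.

0,2,1

step 1: output 0; order=[0]; indeg=(0,1,0,0,3,0)
step 2: output 2; order=[0,2]; indeg=(0,0,0,0,2,0)
step 3: output 1; order=[0,2,1]; indeg=(0,0,0,0,2,0)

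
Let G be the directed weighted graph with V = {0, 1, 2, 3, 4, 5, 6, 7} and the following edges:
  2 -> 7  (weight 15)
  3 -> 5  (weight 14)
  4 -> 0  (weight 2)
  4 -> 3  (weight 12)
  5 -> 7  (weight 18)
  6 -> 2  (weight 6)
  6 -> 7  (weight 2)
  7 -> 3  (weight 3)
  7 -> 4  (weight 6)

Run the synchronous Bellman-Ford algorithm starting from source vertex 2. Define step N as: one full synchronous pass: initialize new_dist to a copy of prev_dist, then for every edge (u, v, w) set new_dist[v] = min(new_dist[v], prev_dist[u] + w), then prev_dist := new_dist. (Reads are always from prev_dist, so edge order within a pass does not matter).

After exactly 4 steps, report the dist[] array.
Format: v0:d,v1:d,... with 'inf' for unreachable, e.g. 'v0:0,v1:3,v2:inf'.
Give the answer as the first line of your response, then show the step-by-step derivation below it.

v0:23,v1:inf,v2:0,v3:18,v4:21,v5:32,v6:inf,v7:15

step 1: dist = v0:inf,v1:inf,v2:0,v3:inf,v4:inf,v5:inf,v6:inf,v7:15
step 2: dist = v0:inf,v1:inf,v2:0,v3:18,v4:21,v5:inf,v6:inf,v7:15
step 3: dist = v0:23,v1:inf,v2:0,v3:18,v4:21,v5:32,v6:inf,v7:15
step 4: dist = v0:23,v1:inf,v2:0,v3:18,v4:21,v5:32,v6:inf,v7:15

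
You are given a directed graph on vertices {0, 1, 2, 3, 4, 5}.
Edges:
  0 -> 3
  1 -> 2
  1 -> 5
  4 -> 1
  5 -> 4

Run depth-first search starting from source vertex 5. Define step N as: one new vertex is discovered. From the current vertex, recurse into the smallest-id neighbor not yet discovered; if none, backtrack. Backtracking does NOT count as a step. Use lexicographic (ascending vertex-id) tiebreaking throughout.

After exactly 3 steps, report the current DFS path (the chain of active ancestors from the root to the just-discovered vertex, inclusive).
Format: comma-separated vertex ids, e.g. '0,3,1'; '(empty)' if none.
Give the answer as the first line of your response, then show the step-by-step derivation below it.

5,4,1

step 1: discover 5; path=5; order=5
step 2: discover 4; path=5>4; order=5,4
step 3: discover 1; path=5>4>1; order=5,4,1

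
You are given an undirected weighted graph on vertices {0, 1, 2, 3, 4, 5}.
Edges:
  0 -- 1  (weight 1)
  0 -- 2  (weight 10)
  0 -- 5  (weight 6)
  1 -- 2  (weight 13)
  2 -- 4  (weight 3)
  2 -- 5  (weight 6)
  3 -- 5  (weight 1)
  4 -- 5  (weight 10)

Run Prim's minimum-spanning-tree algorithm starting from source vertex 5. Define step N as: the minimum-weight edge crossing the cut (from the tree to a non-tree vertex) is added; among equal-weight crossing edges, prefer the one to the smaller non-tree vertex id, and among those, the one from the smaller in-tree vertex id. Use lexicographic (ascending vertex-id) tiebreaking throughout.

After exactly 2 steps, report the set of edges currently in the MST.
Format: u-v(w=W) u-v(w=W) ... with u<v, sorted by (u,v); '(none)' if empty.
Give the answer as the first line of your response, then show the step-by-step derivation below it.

0-5(w=6) 3-5(w=1)

step 1: add edge 3-5 (w=1); MST = {3-5(w=1)}
step 2: add edge 0-5 (w=6); MST = {0-5(w=6) 3-5(w=1)}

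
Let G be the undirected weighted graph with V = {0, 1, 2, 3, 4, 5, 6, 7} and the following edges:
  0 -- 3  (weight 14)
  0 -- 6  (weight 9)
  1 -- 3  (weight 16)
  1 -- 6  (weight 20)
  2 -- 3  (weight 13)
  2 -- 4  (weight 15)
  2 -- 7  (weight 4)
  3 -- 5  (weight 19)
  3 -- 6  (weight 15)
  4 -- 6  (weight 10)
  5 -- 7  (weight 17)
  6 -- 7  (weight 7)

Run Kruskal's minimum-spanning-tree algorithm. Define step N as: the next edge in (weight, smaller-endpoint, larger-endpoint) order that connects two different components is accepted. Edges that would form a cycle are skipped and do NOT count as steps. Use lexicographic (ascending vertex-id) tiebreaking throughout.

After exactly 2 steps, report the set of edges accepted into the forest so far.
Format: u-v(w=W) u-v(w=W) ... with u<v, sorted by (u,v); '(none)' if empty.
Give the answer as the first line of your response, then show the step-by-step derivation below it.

2-7(w=4) 6-7(w=7)

step 1: add edge 2-7 (w=4); MST = {2-7(w=4)}
step 2: add edge 6-7 (w=7); MST = {2-7(w=4) 6-7(w=7)}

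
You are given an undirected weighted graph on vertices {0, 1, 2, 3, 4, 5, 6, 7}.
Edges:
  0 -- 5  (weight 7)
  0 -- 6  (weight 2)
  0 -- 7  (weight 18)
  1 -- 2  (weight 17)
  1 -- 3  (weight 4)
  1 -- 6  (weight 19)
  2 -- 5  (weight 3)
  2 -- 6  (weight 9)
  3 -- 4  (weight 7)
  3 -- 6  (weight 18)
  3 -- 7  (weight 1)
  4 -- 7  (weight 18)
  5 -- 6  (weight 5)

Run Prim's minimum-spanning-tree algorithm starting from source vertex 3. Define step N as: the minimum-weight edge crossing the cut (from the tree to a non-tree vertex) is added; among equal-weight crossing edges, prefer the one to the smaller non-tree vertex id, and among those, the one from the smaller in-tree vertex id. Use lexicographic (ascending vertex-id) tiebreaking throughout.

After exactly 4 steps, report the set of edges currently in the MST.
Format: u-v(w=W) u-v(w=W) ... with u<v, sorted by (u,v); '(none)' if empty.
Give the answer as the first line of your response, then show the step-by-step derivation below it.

1-2(w=17) 1-3(w=4) 3-4(w=7) 3-7(w=1)

step 1: add edge 3-7 (w=1); MST = {3-7(w=1)}
step 2: add edge 1-3 (w=4); MST = {1-3(w=4) 3-7(w=1)}
step 3: add edge 3-4 (w=7); MST = {1-3(w=4) 3-4(w=7) 3-7(w=1)}
step 4: add edge 1-2 (w=17); MST = {1-2(w=17) 1-3(w=4) 3-4(w=7) 3-7(w=1)}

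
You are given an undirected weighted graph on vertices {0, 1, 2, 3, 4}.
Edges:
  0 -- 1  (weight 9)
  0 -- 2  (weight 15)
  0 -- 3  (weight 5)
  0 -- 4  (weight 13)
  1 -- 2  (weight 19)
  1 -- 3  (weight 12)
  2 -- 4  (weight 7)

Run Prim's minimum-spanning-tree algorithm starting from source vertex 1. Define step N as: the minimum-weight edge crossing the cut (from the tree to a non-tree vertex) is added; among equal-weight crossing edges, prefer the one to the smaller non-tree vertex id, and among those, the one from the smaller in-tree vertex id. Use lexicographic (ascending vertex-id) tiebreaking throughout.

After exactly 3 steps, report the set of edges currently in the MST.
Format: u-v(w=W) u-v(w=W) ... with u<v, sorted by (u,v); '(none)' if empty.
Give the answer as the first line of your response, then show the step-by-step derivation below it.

0-1(w=9) 0-3(w=5) 0-4(w=13)

step 1: add edge 0-1 (w=9); MST = {0-1(w=9)}
step 2: add edge 0-3 (w=5); MST = {0-1(w=9) 0-3(w=5)}
step 3: add edge 0-4 (w=13); MST = {0-1(w=9) 0-3(w=5) 0-4(w=13)}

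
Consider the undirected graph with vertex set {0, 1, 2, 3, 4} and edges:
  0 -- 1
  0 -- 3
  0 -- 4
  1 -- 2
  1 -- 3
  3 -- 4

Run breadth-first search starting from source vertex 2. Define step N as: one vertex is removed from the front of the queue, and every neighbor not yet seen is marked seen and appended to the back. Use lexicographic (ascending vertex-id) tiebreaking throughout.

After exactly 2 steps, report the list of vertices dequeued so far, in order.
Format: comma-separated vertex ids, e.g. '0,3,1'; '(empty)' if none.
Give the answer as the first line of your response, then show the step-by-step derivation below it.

2,1

step 1: dequeue 2; queue=[1]; order=2
step 2: dequeue 1; queue=[0,3]; order=2,1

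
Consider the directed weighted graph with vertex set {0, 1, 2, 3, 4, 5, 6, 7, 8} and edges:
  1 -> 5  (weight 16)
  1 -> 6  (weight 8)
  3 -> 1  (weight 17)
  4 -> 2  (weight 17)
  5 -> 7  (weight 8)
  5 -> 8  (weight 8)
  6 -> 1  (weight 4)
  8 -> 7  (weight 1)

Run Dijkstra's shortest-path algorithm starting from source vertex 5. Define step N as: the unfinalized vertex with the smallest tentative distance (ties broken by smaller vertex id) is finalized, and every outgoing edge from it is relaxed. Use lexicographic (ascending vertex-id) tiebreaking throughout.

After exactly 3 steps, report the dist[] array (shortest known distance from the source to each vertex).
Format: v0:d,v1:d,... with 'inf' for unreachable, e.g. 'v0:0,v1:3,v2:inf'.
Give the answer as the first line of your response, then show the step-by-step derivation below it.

v0:inf,v1:inf,v2:inf,v3:inf,v4:inf,v5:0,v6:inf,v7:8,v8:8

step 1: dist = v0:inf,v1:inf,v2:inf,v3:inf,v4:inf,v5:0,v6:inf,v7:8,v8:8
step 2: dist = v0:inf,v1:inf,v2:inf,v3:inf,v4:inf,v5:0,v6:inf,v7:8,v8:8
step 3: dist = v0:inf,v1:inf,v2:inf,v3:inf,v4:inf,v5:0,v6:inf,v7:8,v8:8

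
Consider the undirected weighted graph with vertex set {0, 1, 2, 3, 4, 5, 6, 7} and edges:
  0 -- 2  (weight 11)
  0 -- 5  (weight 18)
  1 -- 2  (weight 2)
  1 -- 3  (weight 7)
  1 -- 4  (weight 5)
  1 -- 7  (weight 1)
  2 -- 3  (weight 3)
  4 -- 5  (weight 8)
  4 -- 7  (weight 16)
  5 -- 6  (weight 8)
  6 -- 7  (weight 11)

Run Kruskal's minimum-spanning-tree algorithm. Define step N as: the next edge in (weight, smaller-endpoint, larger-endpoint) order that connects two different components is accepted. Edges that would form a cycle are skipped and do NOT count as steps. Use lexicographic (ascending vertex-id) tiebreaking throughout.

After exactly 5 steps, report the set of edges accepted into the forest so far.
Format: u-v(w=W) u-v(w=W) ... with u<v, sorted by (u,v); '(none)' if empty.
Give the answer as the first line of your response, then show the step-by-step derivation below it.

1-2(w=2) 1-4(w=5) 1-7(w=1) 2-3(w=3) 4-5(w=8)

step 1: add edge 1-7 (w=1); MST = {1-7(w=1)}
step 2: add edge 1-2 (w=2); MST = {1-2(w=2) 1-7(w=1)}
step 3: add edge 2-3 (w=3); MST = {1-2(w=2) 1-7(w=1) 2-3(w=3)}
step 4: add edge 1-4 (w=5); MST = {1-2(w=2) 1-4(w=5) 1-7(w=1) 2-3(w=3)}
step 5: add edge 4-5 (w=8); MST = {1-2(w=2) 1-4(w=5) 1-7(w=1) 2-3(w=3) 4-5(w=8)}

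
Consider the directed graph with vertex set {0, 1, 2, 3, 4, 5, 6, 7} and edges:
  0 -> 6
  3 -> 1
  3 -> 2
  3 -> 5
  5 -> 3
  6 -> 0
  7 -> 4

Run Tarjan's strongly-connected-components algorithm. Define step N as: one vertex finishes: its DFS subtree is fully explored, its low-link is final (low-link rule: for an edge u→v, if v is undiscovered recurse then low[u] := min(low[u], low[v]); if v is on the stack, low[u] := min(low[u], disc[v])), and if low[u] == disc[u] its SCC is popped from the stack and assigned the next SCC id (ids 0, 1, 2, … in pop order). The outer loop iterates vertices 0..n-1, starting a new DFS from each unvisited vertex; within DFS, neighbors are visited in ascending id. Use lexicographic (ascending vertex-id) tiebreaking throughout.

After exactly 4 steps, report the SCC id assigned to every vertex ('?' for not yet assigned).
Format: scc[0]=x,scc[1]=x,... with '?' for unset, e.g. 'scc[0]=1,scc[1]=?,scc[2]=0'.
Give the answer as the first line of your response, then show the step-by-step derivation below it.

scc[0]=0,scc[1]=1,scc[2]=2,scc[3]=?,scc[4]=?,scc[5]=?,scc[6]=0,scc[7]=?

step 1: low=(low[0]=0,low[1]=?,low[2]=?,low[3]=?,low[4]=?,low[5]=?,low[6]=0,low[7]=?); scc=(scc[0]=?,scc[1]=?,scc[2]=?,scc[3]=?,scc[4]=?,scc[5]=?,scc[6]=?,scc[7]=?)
step 2: low=(low[0]=0,low[1]=?,low[2]=?,low[3]=?,low[4]=?,low[5]=?,low[6]=0,low[7]=?); scc=(scc[0]=0,scc[1]=?,scc[2]=?,scc[3]=?,scc[4]=?,scc[5]=?,scc[6]=0,scc[7]=?)
step 3: low=(low[0]=0,low[1]=2,low[2]=?,low[3]=?,low[4]=?,low[5]=?,low[6]=0,low[7]=?); scc=(scc[0]=0,scc[1]=1,scc[2]=?,scc[3]=?,scc[4]=?,scc[5]=?,scc[6]=0,scc[7]=?)
step 4: low=(low[0]=0,low[1]=2,low[2]=3,low[3]=?,low[4]=?,low[5]=?,low[6]=0,low[7]=?); scc=(scc[0]=0,scc[1]=1,scc[2]=2,scc[3]=?,scc[4]=?,scc[5]=?,scc[6]=0,scc[7]=?)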